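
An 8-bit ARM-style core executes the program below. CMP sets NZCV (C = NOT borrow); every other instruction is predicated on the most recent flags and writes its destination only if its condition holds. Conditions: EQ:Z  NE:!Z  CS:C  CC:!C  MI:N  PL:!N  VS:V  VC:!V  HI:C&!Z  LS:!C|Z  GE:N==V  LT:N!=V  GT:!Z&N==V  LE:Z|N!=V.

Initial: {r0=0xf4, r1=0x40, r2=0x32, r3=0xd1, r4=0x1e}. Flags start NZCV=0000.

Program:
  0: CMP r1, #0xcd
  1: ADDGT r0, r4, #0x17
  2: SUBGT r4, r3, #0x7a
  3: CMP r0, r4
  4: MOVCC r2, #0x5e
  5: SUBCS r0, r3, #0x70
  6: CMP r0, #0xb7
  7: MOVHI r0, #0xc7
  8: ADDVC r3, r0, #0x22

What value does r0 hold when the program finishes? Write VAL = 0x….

[0] flags=0000 → (cmp)
[1] flags=0000 GT?T → r0=0x35
[2] flags=0000 GT?T → r4=0x57
[3] flags=1000 → (cmp)
[4] flags=1000 CC?T → r2=0x5e
[5] flags=1000 CS?F → skip
[6] flags=0000 → (cmp)
[7] flags=0000 HI?F → skip
[8] flags=0000 VC?T → r3=0x57

VAL = 0x35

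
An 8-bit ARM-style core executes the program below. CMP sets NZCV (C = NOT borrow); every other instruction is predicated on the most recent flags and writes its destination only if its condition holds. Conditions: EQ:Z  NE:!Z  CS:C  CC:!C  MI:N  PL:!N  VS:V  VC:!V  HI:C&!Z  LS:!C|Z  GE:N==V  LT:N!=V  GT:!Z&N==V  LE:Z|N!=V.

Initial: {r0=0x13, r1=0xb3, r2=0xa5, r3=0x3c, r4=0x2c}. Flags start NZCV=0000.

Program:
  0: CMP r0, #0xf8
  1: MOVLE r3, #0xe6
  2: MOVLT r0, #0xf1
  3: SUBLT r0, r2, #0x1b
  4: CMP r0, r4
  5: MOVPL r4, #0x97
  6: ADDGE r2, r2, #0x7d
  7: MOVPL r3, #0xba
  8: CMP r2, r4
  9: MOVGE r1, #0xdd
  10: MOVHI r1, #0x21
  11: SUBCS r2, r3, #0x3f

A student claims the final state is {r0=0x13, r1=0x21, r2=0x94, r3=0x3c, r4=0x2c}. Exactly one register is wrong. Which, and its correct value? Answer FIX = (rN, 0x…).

FIX = (r2, 0xfd)

0: ✓ CMP  NZCV=0000
1: · MOVLE
2: · MOVLT
3: · SUBLT
4: ✓ CMP  NZCV=1000
5: · MOVPL
6: · ADDGE
7: · MOVPL
8: ✓ CMP  NZCV=0011
9: · MOVGE
10: ✓ MOVHI  r1←0x21
11: ✓ SUBCS  r2←0xfd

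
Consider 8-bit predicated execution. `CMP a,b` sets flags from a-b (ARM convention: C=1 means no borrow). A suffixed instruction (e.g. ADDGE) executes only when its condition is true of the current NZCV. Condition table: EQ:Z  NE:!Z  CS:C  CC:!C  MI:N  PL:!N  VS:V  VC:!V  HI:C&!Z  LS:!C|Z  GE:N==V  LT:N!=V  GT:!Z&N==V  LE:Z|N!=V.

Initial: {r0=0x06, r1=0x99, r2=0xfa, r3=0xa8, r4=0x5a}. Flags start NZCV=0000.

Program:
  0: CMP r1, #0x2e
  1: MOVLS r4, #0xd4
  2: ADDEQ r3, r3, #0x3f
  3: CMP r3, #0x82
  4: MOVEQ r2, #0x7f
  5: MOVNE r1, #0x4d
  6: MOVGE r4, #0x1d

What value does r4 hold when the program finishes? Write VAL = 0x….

0: ✓ CMP  NZCV=0011
1: · MOVLS
2: · ADDEQ
3: ✓ CMP  NZCV=0010
4: · MOVEQ
5: ✓ MOVNE  r1←0x4d
6: ✓ MOVGE  r4←0x1d

VAL = 0x1d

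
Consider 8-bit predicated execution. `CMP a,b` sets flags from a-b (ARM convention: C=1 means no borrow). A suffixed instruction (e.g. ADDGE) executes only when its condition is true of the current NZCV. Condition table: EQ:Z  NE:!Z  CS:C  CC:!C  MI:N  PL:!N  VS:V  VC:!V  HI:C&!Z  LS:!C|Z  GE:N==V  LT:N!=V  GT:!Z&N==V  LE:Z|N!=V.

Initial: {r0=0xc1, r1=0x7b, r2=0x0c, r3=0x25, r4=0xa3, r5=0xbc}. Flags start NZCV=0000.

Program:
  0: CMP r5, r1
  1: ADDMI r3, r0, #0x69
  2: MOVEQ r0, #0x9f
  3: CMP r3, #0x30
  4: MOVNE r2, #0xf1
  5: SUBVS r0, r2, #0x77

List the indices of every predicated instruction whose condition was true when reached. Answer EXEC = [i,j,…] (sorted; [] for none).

0: ✓ CMP  NZCV=0011
1: · ADDMI
2: · MOVEQ
3: ✓ CMP  NZCV=1000
4: ✓ MOVNE  r2←0xf1
5: · SUBVS

EXEC = [4]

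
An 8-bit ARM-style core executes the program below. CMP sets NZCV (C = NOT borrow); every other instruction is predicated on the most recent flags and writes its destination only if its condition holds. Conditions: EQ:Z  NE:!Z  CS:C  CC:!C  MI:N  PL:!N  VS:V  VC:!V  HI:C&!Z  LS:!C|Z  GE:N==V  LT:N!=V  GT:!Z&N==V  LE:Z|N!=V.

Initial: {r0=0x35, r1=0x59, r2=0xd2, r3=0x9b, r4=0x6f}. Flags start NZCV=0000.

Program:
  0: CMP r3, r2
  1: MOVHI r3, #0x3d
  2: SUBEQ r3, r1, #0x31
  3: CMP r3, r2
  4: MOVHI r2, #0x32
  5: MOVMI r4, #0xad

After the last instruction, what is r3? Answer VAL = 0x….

VAL = 0x9b

[0] flags=1000 → (cmp)
[1] flags=1000 HI?F → skip
[2] flags=1000 EQ?F → skip
[3] flags=1000 → (cmp)
[4] flags=1000 HI?F → skip
[5] flags=1000 MI?T → r4=0xad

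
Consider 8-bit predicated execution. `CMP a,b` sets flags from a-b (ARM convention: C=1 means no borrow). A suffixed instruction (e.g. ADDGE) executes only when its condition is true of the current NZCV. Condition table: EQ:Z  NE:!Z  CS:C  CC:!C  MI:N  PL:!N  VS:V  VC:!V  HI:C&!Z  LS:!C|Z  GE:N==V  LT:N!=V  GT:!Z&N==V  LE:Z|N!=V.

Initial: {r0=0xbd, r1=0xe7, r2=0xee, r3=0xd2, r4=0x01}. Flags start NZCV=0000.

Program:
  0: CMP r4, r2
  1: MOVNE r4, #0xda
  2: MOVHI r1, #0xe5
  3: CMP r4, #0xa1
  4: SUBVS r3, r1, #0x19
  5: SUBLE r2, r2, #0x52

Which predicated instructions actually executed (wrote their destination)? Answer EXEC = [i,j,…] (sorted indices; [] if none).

[0] flags=0000 → (cmp)
[1] flags=0000 NE?T → r4=0xda
[2] flags=0000 HI?F → skip
[3] flags=0010 → (cmp)
[4] flags=0010 VS?F → skip
[5] flags=0010 LE?F → skip

EXEC = [1]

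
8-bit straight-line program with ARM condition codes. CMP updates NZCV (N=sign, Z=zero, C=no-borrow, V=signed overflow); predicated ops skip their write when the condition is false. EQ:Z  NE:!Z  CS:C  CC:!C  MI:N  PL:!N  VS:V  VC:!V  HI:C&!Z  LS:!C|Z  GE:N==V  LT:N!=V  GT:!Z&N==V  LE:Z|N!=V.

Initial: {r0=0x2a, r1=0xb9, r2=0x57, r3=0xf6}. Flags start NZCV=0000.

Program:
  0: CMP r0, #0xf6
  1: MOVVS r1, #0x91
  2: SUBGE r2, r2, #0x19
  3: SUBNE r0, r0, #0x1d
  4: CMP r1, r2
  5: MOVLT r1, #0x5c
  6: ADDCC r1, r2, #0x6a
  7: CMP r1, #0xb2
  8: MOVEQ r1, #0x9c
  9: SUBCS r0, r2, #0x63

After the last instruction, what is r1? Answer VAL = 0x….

VAL = 0x5c

[0] flags=0000 → (cmp)
[1] flags=0000 VS?F → skip
[2] flags=0000 GE?T → r2=0x3e
[3] flags=0000 NE?T → r0=0x0d
[4] flags=0011 → (cmp)
[5] flags=0011 LT?T → r1=0x5c
[6] flags=0011 CC?F → skip
[7] flags=1001 → (cmp)
[8] flags=1001 EQ?F → skip
[9] flags=1001 CS?F → skip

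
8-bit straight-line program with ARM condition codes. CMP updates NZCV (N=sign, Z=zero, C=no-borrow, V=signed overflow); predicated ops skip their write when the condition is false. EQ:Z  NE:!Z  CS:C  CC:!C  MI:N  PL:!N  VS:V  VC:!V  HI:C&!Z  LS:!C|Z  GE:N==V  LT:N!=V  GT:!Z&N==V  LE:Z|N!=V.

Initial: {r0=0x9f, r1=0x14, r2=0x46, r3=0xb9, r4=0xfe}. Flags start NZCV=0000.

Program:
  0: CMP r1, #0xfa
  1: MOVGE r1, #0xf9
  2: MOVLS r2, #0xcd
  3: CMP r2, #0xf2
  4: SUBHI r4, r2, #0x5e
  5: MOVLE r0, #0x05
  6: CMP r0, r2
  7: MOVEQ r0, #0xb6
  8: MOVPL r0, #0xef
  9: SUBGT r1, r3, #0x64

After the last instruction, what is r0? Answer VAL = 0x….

[0] flags=0000 → (cmp)
[1] flags=0000 GE?T → r1=0xf9
[2] flags=0000 LS?T → r2=0xcd
[3] flags=1000 → (cmp)
[4] flags=1000 HI?F → skip
[5] flags=1000 LE?T → r0=0x05
[6] flags=0000 → (cmp)
[7] flags=0000 EQ?F → skip
[8] flags=0000 PL?T → r0=0xef
[9] flags=0000 GT?T → r1=0x55

VAL = 0xef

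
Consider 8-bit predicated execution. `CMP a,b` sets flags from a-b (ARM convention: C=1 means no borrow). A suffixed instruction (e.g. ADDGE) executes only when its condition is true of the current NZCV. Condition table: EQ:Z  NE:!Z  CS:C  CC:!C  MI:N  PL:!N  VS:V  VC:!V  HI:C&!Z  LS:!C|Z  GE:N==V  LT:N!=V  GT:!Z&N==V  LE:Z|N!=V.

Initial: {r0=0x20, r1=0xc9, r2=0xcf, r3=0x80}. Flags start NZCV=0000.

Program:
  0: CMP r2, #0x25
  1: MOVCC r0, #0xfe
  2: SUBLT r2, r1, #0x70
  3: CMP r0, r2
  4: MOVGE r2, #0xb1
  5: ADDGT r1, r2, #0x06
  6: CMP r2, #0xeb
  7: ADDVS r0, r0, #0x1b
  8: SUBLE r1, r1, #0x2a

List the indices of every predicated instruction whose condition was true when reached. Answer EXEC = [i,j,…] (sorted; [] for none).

EXEC = [2]

0: ✓ CMP  NZCV=1010
1: · MOVCC
2: ✓ SUBLT  r2←0x59
3: ✓ CMP  NZCV=1000
4: · MOVGE
5: · ADDGT
6: ✓ CMP  NZCV=0000
7: · ADDVS
8: · SUBLE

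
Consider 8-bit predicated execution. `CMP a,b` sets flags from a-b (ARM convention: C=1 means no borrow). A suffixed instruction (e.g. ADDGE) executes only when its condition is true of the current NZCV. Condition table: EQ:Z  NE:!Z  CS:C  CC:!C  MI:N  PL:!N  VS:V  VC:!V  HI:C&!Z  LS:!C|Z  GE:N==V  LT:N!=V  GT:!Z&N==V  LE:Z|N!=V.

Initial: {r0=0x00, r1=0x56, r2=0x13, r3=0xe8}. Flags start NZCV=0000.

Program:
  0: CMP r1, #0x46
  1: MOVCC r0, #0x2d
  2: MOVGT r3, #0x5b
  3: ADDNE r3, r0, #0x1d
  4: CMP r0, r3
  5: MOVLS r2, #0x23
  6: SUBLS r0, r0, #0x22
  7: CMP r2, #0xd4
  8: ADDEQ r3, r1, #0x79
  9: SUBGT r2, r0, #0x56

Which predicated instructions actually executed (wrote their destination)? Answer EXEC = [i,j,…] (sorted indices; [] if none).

[0] flags=0010 → (cmp)
[1] flags=0010 CC?F → skip
[2] flags=0010 GT?T → r3=0x5b
[3] flags=0010 NE?T → r3=0x1d
[4] flags=1000 → (cmp)
[5] flags=1000 LS?T → r2=0x23
[6] flags=1000 LS?T → r0=0xde
[7] flags=0000 → (cmp)
[8] flags=0000 EQ?F → skip
[9] flags=0000 GT?T → r2=0x88

EXEC = [2,3,5,6,9]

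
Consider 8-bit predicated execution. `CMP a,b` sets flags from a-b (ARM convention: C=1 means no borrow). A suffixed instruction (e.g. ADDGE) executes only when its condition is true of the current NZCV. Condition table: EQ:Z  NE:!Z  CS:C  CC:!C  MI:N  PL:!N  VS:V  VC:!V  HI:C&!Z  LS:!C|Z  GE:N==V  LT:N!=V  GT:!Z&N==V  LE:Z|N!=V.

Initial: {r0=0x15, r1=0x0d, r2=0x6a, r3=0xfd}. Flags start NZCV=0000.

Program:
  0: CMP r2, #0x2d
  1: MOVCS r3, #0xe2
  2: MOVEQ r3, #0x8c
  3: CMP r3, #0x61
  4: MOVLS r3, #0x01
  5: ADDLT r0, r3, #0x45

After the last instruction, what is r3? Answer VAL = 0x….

VAL = 0xe2

[0] flags=0010 → (cmp)
[1] flags=0010 CS?T → r3=0xe2
[2] flags=0010 EQ?F → skip
[3] flags=1010 → (cmp)
[4] flags=1010 LS?F → skip
[5] flags=1010 LT?T → r0=0x27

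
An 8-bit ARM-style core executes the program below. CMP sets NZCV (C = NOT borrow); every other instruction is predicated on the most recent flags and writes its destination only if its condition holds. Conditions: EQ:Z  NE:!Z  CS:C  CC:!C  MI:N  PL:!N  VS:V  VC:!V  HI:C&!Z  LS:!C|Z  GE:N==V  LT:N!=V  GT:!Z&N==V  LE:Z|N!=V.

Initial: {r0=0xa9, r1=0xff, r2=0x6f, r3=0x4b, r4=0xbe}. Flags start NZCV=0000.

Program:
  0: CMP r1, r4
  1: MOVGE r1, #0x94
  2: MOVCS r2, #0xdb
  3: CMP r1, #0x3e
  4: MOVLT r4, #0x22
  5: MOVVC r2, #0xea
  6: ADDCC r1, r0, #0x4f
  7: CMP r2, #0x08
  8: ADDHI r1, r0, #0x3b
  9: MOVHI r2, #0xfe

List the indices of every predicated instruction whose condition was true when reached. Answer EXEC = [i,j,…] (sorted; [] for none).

EXEC = [1,2,4,8,9]

0: ✓ CMP  NZCV=0010
1: ✓ MOVGE  r1←0x94
2: ✓ MOVCS  r2←0xdb
3: ✓ CMP  NZCV=0011
4: ✓ MOVLT  r4←0x22
5: · MOVVC
6: · ADDCC
7: ✓ CMP  NZCV=1010
8: ✓ ADDHI  r1←0xe4
9: ✓ MOVHI  r2←0xfe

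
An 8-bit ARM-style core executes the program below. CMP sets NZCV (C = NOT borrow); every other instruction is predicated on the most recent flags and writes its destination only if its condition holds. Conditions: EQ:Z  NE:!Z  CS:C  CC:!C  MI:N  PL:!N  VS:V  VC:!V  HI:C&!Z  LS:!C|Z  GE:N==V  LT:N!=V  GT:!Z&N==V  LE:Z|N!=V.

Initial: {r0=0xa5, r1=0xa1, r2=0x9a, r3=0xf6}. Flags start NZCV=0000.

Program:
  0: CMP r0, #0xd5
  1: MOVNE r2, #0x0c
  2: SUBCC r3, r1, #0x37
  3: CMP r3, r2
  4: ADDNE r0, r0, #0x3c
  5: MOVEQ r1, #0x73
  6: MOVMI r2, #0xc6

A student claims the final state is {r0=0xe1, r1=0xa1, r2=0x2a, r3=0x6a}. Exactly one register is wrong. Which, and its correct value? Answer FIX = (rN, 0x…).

[0] flags=1000 → (cmp)
[1] flags=1000 NE?T → r2=0x0c
[2] flags=1000 CC?T → r3=0x6a
[3] flags=0010 → (cmp)
[4] flags=0010 NE?T → r0=0xe1
[5] flags=0010 EQ?F → skip
[6] flags=0010 MI?F → skip

FIX = (r2, 0x0c)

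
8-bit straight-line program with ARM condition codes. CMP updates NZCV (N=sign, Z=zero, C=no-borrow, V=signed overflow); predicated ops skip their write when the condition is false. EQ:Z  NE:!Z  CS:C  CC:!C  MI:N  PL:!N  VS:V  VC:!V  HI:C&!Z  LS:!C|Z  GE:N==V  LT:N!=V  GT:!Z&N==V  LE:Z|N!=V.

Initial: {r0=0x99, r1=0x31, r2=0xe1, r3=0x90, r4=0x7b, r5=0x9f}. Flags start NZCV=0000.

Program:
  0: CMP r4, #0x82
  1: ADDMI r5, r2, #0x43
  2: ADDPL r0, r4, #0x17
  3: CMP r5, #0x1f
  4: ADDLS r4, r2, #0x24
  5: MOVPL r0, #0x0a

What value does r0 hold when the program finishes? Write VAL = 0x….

VAL = 0x0a

[0] flags=1001 → (cmp)
[1] flags=1001 MI?T → r5=0x24
[2] flags=1001 PL?F → skip
[3] flags=0010 → (cmp)
[4] flags=0010 LS?F → skip
[5] flags=0010 PL?T → r0=0x0a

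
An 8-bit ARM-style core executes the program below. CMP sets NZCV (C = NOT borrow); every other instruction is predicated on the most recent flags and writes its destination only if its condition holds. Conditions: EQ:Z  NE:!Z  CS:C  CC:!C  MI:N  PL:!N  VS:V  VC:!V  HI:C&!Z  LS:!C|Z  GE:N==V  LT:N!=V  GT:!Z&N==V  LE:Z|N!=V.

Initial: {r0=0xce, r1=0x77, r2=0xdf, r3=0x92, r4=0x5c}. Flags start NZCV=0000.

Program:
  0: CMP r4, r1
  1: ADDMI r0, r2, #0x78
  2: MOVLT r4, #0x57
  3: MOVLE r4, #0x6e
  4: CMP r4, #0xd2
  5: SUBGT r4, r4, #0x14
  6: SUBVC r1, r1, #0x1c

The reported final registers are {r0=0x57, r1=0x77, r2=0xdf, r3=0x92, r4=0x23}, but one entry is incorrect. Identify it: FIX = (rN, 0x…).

[0] flags=1000 → (cmp)
[1] flags=1000 MI?T → r0=0x57
[2] flags=1000 LT?T → r4=0x57
[3] flags=1000 LE?T → r4=0x6e
[4] flags=1001 → (cmp)
[5] flags=1001 GT?T → r4=0x5a
[6] flags=1001 VC?F → skip

FIX = (r4, 0x5a)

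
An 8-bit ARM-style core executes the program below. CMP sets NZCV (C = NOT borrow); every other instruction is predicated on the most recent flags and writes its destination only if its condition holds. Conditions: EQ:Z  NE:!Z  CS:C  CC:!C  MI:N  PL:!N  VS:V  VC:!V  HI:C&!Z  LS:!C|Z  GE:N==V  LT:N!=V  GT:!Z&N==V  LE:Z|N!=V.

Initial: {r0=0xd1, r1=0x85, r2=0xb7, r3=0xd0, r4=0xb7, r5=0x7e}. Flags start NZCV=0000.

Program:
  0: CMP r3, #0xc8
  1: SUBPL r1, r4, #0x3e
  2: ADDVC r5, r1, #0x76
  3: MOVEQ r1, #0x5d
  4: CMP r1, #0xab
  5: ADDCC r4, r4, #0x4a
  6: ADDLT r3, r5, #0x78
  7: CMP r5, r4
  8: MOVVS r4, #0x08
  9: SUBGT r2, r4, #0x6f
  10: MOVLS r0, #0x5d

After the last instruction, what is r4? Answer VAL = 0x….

VAL = 0x01

[0] flags=0010 → (cmp)
[1] flags=0010 PL?T → r1=0x79
[2] flags=0010 VC?T → r5=0xef
[3] flags=0010 EQ?F → skip
[4] flags=1001 → (cmp)
[5] flags=1001 CC?T → r4=0x01
[6] flags=1001 LT?F → skip
[7] flags=1010 → (cmp)
[8] flags=1010 VS?F → skip
[9] flags=1010 GT?F → skip
[10] flags=1010 LS?F → skip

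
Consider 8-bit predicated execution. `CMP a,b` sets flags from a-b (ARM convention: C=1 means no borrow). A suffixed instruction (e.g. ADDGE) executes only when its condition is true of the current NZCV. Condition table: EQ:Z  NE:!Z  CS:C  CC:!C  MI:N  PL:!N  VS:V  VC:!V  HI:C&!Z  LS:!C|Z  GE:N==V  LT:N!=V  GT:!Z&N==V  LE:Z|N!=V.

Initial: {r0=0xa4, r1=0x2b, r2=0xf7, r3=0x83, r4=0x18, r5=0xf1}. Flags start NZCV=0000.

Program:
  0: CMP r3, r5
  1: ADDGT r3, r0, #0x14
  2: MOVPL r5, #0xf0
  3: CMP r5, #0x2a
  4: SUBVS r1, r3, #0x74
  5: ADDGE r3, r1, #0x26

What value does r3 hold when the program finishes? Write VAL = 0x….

VAL = 0x83

0: ✓ CMP  NZCV=1000
1: · ADDGT
2: · MOVPL
3: ✓ CMP  NZCV=1010
4: · SUBVS
5: · ADDGE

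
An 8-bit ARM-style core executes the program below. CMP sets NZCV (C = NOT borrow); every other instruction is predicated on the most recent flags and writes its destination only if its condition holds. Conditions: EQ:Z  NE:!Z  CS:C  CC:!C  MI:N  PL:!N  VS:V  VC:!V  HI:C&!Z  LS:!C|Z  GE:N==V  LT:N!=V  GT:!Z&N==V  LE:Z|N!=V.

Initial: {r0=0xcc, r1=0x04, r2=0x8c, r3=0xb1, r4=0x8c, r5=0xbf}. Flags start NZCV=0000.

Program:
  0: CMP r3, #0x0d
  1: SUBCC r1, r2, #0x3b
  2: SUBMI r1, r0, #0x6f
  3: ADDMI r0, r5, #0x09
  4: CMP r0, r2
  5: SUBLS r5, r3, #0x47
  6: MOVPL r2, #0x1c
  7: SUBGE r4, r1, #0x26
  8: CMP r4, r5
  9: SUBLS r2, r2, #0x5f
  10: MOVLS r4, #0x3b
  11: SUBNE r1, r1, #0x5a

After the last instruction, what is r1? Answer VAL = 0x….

VAL = 0x03

0: ✓ CMP  NZCV=1010
1: · SUBCC
2: ✓ SUBMI  r1←0x5d
3: ✓ ADDMI  r0←0xc8
4: ✓ CMP  NZCV=0010
5: · SUBLS
6: ✓ MOVPL  r2←0x1c
7: ✓ SUBGE  r4←0x37
8: ✓ CMP  NZCV=0000
9: ✓ SUBLS  r2←0xbd
10: ✓ MOVLS  r4←0x3b
11: ✓ SUBNE  r1←0x03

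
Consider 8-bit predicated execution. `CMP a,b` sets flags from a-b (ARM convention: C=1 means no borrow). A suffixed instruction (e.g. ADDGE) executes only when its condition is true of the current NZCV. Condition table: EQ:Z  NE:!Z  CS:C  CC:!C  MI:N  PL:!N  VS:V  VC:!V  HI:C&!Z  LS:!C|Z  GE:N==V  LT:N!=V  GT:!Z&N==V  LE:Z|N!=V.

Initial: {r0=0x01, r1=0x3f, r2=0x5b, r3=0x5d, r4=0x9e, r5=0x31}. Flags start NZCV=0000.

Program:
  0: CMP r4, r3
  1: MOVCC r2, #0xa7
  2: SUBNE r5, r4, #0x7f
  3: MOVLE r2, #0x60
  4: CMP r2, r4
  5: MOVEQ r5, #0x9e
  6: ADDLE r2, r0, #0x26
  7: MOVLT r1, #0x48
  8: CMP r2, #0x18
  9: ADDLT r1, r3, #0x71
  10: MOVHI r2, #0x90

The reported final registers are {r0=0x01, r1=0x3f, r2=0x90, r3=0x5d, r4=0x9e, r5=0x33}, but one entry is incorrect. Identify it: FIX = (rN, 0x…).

FIX = (r5, 0x1f)

0: ✓ CMP  NZCV=0011
1: · MOVCC
2: ✓ SUBNE  r5←0x1f
3: ✓ MOVLE  r2←0x60
4: ✓ CMP  NZCV=1001
5: · MOVEQ
6: · ADDLE
7: · MOVLT
8: ✓ CMP  NZCV=0010
9: · ADDLT
10: ✓ MOVHI  r2←0x90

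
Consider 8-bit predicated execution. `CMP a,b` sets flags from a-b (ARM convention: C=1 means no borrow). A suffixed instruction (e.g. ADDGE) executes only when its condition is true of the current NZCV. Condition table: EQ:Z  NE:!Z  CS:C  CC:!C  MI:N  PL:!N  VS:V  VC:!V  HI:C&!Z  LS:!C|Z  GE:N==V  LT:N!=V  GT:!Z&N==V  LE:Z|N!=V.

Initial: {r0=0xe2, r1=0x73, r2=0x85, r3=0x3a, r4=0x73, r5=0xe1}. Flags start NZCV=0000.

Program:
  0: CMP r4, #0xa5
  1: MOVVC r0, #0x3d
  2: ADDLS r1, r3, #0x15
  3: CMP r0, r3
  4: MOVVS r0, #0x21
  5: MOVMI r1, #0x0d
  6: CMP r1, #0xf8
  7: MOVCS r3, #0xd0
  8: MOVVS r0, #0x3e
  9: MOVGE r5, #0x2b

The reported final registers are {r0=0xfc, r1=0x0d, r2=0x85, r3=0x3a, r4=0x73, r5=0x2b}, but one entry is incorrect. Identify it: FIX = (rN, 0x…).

FIX = (r0, 0xe2)

[0] flags=1001 → (cmp)
[1] flags=1001 VC?F → skip
[2] flags=1001 LS?T → r1=0x4f
[3] flags=1010 → (cmp)
[4] flags=1010 VS?F → skip
[5] flags=1010 MI?T → r1=0x0d
[6] flags=0000 → (cmp)
[7] flags=0000 CS?F → skip
[8] flags=0000 VS?F → skip
[9] flags=0000 GE?T → r5=0x2b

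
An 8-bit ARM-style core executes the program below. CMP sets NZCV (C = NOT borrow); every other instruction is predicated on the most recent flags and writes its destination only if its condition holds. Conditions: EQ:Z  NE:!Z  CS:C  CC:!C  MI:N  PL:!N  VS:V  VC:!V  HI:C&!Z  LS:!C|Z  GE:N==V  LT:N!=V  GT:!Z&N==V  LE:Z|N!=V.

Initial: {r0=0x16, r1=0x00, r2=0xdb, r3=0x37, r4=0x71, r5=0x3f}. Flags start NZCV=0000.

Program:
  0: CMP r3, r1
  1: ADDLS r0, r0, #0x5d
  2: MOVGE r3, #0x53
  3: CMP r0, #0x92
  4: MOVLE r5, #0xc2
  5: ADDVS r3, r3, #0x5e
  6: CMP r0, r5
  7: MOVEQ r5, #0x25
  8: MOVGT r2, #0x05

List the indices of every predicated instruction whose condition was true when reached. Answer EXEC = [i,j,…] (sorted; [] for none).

EXEC = [2,5]

[0] flags=0010 → (cmp)
[1] flags=0010 LS?F → skip
[2] flags=0010 GE?T → r3=0x53
[3] flags=1001 → (cmp)
[4] flags=1001 LE?F → skip
[5] flags=1001 VS?T → r3=0xb1
[6] flags=1000 → (cmp)
[7] flags=1000 EQ?F → skip
[8] flags=1000 GT?F → skip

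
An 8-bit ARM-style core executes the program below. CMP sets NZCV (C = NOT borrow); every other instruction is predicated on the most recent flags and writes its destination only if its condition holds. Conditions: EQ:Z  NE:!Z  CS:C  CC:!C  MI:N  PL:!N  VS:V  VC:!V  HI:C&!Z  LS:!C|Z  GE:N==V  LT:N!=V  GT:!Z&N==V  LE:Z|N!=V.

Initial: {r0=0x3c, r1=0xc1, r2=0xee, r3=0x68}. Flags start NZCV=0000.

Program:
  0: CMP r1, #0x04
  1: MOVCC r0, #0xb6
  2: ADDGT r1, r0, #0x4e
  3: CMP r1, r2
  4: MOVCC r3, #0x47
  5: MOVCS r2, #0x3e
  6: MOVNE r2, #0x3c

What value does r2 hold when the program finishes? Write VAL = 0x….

0: ✓ CMP  NZCV=1010
1: · MOVCC
2: · ADDGT
3: ✓ CMP  NZCV=1000
4: ✓ MOVCC  r3←0x47
5: · MOVCS
6: ✓ MOVNE  r2←0x3c

VAL = 0x3c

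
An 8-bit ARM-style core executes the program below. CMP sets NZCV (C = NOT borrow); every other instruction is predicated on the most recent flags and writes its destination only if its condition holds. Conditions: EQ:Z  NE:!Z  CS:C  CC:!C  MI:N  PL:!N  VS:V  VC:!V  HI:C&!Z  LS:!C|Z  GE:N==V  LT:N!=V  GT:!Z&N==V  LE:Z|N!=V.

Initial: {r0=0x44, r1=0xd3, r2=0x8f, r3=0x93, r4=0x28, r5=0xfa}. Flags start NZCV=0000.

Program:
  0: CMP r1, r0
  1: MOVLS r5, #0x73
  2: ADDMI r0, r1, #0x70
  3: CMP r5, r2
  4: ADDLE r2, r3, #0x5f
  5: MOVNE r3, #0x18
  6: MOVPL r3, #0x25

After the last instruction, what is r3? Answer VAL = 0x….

VAL = 0x25

[0] flags=1010 → (cmp)
[1] flags=1010 LS?F → skip
[2] flags=1010 MI?T → r0=0x43
[3] flags=0010 → (cmp)
[4] flags=0010 LE?F → skip
[5] flags=0010 NE?T → r3=0x18
[6] flags=0010 PL?T → r3=0x25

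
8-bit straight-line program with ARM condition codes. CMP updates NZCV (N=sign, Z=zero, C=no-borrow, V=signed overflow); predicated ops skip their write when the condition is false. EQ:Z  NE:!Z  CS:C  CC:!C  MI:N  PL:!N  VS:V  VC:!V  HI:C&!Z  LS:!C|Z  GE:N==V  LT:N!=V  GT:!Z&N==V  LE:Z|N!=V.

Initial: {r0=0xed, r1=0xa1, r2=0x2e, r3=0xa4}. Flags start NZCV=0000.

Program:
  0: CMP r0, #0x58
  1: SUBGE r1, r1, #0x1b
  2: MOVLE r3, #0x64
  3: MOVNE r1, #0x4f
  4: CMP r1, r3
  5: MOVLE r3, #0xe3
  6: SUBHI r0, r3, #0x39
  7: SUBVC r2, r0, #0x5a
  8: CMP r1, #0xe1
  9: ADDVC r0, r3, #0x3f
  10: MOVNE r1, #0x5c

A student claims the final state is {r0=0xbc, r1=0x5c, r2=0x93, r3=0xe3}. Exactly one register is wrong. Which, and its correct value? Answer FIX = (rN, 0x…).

[0] flags=1010 → (cmp)
[1] flags=1010 GE?F → skip
[2] flags=1010 LE?T → r3=0x64
[3] flags=1010 NE?T → r1=0x4f
[4] flags=1000 → (cmp)
[5] flags=1000 LE?T → r3=0xe3
[6] flags=1000 HI?F → skip
[7] flags=1000 VC?T → r2=0x93
[8] flags=0000 → (cmp)
[9] flags=0000 VC?T → r0=0x22
[10] flags=0000 NE?T → r1=0x5c

FIX = (r0, 0x22)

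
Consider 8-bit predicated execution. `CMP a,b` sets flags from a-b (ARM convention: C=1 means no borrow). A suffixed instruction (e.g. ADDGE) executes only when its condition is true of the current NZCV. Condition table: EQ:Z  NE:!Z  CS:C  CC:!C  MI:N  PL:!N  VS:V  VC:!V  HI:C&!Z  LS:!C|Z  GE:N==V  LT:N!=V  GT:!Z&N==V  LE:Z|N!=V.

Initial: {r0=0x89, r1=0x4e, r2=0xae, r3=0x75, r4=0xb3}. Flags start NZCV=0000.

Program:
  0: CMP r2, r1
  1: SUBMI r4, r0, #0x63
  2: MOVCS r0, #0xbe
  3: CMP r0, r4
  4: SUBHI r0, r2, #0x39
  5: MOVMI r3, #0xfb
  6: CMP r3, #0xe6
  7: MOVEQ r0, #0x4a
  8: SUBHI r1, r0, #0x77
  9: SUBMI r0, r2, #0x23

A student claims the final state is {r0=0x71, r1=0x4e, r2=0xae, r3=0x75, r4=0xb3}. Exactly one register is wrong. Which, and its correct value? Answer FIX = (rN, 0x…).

FIX = (r0, 0x8b)

0: ✓ CMP  NZCV=0011
1: · SUBMI
2: ✓ MOVCS  r0←0xbe
3: ✓ CMP  NZCV=0010
4: ✓ SUBHI  r0←0x75
5: · MOVMI
6: ✓ CMP  NZCV=1001
7: · MOVEQ
8: · SUBHI
9: ✓ SUBMI  r0←0x8b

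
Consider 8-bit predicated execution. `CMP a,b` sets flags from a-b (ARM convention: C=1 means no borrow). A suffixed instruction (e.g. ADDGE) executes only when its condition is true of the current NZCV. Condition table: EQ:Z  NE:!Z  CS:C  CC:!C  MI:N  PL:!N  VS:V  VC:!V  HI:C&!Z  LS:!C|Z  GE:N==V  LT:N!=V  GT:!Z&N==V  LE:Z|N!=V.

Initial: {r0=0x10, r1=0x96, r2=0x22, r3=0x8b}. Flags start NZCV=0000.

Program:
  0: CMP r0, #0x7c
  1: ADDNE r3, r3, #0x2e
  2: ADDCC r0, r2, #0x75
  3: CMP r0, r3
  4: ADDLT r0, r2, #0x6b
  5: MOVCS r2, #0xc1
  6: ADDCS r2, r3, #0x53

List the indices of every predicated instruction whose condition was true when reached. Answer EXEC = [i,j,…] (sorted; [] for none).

EXEC = [1,2,4]

0: ✓ CMP  NZCV=1000
1: ✓ ADDNE  r3←0xb9
2: ✓ ADDCC  r0←0x97
3: ✓ CMP  NZCV=1000
4: ✓ ADDLT  r0←0x8d
5: · MOVCS
6: · ADDCS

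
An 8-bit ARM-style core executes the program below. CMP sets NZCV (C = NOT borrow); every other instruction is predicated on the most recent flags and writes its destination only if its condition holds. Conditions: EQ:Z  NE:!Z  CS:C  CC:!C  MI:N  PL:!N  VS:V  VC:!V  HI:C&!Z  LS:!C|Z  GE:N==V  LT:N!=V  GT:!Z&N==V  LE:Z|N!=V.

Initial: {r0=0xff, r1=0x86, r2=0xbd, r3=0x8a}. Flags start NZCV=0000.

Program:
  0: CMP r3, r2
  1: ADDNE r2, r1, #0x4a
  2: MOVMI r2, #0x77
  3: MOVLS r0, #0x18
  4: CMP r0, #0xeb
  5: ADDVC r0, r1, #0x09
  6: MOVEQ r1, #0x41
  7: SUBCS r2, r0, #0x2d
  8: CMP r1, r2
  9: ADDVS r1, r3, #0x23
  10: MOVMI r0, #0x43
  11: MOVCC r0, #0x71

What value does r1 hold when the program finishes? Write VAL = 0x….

[0] flags=1000 → (cmp)
[1] flags=1000 NE?T → r2=0xd0
[2] flags=1000 MI?T → r2=0x77
[3] flags=1000 LS?T → r0=0x18
[4] flags=0000 → (cmp)
[5] flags=0000 VC?T → r0=0x8f
[6] flags=0000 EQ?F → skip
[7] flags=0000 CS?F → skip
[8] flags=0011 → (cmp)
[9] flags=0011 VS?T → r1=0xad
[10] flags=0011 MI?F → skip
[11] flags=0011 CC?F → skip

VAL = 0xad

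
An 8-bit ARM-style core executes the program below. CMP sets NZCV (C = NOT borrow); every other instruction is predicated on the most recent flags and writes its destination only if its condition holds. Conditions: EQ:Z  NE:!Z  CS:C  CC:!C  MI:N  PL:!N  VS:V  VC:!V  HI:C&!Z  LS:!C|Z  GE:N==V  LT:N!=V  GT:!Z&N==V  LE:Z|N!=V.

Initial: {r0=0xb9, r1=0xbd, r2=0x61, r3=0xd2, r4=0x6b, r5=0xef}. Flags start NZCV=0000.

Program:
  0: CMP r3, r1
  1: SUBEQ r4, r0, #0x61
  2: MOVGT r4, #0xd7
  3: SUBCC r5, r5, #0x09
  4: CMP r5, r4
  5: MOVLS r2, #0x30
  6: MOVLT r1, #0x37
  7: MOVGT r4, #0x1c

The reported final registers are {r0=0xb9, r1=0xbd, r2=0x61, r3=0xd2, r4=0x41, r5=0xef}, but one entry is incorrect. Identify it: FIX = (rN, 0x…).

FIX = (r4, 0x1c)

[0] flags=0010 → (cmp)
[1] flags=0010 EQ?F → skip
[2] flags=0010 GT?T → r4=0xd7
[3] flags=0010 CC?F → skip
[4] flags=0010 → (cmp)
[5] flags=0010 LS?F → skip
[6] flags=0010 LT?F → skip
[7] flags=0010 GT?T → r4=0x1c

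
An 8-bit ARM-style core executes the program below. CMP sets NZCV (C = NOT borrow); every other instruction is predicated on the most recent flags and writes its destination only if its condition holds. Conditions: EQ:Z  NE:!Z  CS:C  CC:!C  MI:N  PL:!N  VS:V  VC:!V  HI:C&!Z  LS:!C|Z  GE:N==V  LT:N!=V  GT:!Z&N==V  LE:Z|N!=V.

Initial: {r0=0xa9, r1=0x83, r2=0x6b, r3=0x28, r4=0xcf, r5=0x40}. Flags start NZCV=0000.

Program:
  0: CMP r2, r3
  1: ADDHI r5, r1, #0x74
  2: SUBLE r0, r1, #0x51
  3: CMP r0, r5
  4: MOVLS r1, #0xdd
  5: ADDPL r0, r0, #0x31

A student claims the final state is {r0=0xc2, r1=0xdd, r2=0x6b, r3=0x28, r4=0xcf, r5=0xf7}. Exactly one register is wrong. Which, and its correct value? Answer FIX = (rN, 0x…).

FIX = (r0, 0xa9)

[0] flags=0010 → (cmp)
[1] flags=0010 HI?T → r5=0xf7
[2] flags=0010 LE?F → skip
[3] flags=1000 → (cmp)
[4] flags=1000 LS?T → r1=0xdd
[5] flags=1000 PL?F → skip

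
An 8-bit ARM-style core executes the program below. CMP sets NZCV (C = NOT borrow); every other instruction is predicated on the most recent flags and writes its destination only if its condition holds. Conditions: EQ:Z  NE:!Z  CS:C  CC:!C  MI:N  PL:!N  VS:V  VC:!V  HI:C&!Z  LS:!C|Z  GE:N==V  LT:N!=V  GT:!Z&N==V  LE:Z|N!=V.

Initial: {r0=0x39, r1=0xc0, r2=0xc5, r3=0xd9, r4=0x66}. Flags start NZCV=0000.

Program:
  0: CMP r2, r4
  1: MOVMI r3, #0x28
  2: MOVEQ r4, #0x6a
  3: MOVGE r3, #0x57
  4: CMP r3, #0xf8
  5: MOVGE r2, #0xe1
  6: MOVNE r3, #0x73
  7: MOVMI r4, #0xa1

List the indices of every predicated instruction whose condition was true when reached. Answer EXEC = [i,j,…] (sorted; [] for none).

EXEC = [6,7]

0: ✓ CMP  NZCV=0011
1: · MOVMI
2: · MOVEQ
3: · MOVGE
4: ✓ CMP  NZCV=1000
5: · MOVGE
6: ✓ MOVNE  r3←0x73
7: ✓ MOVMI  r4←0xa1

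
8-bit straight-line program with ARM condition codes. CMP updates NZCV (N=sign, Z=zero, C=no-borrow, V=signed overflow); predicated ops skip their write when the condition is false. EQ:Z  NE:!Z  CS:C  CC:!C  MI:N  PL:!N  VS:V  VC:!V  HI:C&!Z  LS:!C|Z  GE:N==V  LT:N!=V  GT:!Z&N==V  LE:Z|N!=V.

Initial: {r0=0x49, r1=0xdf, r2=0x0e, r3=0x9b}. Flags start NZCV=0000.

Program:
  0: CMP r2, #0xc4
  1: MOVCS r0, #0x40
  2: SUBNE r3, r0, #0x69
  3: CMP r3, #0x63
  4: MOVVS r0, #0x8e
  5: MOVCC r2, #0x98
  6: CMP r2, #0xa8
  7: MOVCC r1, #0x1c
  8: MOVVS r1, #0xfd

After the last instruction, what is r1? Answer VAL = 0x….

[0] flags=0000 → (cmp)
[1] flags=0000 CS?F → skip
[2] flags=0000 NE?T → r3=0xe0
[3] flags=0011 → (cmp)
[4] flags=0011 VS?T → r0=0x8e
[5] flags=0011 CC?F → skip
[6] flags=0000 → (cmp)
[7] flags=0000 CC?T → r1=0x1c
[8] flags=0000 VS?F → skip

VAL = 0x1c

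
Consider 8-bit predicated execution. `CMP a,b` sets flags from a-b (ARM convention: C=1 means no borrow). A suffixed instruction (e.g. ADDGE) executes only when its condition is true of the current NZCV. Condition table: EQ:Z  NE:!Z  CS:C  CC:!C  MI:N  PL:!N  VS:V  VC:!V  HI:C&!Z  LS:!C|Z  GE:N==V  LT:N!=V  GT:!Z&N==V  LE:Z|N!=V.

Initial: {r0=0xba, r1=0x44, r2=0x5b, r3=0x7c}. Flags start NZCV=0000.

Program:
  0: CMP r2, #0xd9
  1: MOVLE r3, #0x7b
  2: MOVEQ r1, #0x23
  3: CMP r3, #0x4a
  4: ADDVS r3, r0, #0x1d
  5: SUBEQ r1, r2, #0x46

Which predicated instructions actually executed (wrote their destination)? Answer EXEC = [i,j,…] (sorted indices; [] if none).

0: ✓ CMP  NZCV=1001
1: · MOVLE
2: · MOVEQ
3: ✓ CMP  NZCV=0010
4: · ADDVS
5: · SUBEQ

EXEC = []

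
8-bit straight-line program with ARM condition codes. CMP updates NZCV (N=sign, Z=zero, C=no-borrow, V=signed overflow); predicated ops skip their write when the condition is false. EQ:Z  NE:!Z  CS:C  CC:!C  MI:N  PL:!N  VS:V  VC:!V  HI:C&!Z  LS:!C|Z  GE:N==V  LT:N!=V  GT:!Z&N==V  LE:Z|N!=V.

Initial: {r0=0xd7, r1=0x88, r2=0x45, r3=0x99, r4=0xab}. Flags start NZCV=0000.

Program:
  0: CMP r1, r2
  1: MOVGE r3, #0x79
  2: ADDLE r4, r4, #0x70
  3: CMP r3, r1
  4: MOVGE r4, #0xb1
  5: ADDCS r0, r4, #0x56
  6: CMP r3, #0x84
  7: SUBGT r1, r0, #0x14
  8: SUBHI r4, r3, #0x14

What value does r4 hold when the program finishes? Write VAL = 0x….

0: ✓ CMP  NZCV=0011
1: · MOVGE
2: ✓ ADDLE  r4←0x1b
3: ✓ CMP  NZCV=0010
4: ✓ MOVGE  r4←0xb1
5: ✓ ADDCS  r0←0x07
6: ✓ CMP  NZCV=0010
7: ✓ SUBGT  r1←0xf3
8: ✓ SUBHI  r4←0x85

VAL = 0x85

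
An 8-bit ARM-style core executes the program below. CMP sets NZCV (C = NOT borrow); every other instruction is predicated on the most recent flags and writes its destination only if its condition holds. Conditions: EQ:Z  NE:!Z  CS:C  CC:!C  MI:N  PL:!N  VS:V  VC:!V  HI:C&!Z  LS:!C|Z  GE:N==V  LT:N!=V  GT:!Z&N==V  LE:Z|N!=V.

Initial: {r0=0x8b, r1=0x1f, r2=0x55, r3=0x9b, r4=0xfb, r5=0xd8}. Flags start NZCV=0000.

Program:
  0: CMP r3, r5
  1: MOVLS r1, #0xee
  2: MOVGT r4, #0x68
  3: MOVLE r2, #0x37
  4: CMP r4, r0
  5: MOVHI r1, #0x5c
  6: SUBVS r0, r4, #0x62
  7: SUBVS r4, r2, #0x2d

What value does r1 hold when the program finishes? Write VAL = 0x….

[0] flags=1000 → (cmp)
[1] flags=1000 LS?T → r1=0xee
[2] flags=1000 GT?F → skip
[3] flags=1000 LE?T → r2=0x37
[4] flags=0010 → (cmp)
[5] flags=0010 HI?T → r1=0x5c
[6] flags=0010 VS?F → skip
[7] flags=0010 VS?F → skip

VAL = 0x5c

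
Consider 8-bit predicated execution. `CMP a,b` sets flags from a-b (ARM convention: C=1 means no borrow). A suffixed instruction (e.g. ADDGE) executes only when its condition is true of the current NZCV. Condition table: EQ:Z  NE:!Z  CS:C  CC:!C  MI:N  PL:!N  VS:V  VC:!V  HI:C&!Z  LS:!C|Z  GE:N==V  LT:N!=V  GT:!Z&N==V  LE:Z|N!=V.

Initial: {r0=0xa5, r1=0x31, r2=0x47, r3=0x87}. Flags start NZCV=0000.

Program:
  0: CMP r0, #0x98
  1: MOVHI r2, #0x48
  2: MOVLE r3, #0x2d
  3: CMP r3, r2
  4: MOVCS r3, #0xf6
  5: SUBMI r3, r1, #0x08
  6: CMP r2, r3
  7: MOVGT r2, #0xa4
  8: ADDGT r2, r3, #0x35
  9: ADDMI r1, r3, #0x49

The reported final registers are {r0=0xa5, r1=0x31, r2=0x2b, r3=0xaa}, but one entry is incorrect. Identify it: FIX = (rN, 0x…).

FIX = (r3, 0xf6)

[0] flags=0010 → (cmp)
[1] flags=0010 HI?T → r2=0x48
[2] flags=0010 LE?F → skip
[3] flags=0011 → (cmp)
[4] flags=0011 CS?T → r3=0xf6
[5] flags=0011 MI?F → skip
[6] flags=0000 → (cmp)
[7] flags=0000 GT?T → r2=0xa4
[8] flags=0000 GT?T → r2=0x2b
[9] flags=0000 MI?F → skip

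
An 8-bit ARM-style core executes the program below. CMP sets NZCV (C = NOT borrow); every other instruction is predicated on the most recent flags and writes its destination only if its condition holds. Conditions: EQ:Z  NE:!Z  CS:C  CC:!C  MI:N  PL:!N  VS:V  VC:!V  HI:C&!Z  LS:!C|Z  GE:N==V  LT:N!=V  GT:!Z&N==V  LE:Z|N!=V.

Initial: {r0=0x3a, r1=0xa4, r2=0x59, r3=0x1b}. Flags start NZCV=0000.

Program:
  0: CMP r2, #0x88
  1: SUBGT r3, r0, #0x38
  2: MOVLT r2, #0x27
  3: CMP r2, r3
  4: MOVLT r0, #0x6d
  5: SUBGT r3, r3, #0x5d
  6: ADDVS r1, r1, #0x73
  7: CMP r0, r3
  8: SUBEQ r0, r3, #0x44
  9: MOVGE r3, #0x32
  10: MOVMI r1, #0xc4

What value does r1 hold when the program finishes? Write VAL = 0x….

[0] flags=1001 → (cmp)
[1] flags=1001 GT?T → r3=0x02
[2] flags=1001 LT?F → skip
[3] flags=0010 → (cmp)
[4] flags=0010 LT?F → skip
[5] flags=0010 GT?T → r3=0xa5
[6] flags=0010 VS?F → skip
[7] flags=1001 → (cmp)
[8] flags=1001 EQ?F → skip
[9] flags=1001 GE?T → r3=0x32
[10] flags=1001 MI?T → r1=0xc4

VAL = 0xc4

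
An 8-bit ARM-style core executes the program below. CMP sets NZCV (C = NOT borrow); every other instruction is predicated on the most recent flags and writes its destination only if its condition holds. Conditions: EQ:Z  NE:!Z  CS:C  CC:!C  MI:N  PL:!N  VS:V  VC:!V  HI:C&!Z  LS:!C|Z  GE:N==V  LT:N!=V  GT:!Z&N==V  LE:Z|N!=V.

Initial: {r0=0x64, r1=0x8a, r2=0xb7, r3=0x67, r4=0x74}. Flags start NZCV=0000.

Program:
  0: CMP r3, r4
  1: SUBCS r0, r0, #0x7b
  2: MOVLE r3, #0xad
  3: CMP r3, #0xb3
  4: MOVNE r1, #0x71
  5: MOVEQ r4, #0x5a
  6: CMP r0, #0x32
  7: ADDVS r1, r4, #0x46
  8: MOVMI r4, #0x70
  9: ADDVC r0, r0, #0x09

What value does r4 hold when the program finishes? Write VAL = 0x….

VAL = 0x74

0: ✓ CMP  NZCV=1000
1: · SUBCS
2: ✓ MOVLE  r3←0xad
3: ✓ CMP  NZCV=1000
4: ✓ MOVNE  r1←0x71
5: · MOVEQ
6: ✓ CMP  NZCV=0010
7: · ADDVS
8: · MOVMI
9: ✓ ADDVC  r0←0x6d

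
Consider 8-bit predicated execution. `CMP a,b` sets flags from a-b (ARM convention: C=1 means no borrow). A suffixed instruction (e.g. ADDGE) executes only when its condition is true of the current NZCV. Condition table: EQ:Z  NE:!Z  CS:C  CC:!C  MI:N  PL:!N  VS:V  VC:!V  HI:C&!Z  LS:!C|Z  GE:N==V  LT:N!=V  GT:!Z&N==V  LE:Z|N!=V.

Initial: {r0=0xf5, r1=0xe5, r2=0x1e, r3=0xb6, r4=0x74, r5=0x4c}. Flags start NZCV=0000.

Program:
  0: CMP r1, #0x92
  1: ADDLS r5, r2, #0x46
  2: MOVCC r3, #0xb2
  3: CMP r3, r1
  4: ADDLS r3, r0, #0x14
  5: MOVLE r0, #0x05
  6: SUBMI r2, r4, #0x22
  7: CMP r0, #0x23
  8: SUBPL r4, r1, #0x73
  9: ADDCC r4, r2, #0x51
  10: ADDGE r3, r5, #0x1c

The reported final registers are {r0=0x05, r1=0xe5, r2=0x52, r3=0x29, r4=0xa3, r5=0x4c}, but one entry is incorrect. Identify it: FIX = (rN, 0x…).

FIX = (r3, 0x09)

[0] flags=0010 → (cmp)
[1] flags=0010 LS?F → skip
[2] flags=0010 CC?F → skip
[3] flags=1000 → (cmp)
[4] flags=1000 LS?T → r3=0x09
[5] flags=1000 LE?T → r0=0x05
[6] flags=1000 MI?T → r2=0x52
[7] flags=1000 → (cmp)
[8] flags=1000 PL?F → skip
[9] flags=1000 CC?T → r4=0xa3
[10] flags=1000 GE?F → skip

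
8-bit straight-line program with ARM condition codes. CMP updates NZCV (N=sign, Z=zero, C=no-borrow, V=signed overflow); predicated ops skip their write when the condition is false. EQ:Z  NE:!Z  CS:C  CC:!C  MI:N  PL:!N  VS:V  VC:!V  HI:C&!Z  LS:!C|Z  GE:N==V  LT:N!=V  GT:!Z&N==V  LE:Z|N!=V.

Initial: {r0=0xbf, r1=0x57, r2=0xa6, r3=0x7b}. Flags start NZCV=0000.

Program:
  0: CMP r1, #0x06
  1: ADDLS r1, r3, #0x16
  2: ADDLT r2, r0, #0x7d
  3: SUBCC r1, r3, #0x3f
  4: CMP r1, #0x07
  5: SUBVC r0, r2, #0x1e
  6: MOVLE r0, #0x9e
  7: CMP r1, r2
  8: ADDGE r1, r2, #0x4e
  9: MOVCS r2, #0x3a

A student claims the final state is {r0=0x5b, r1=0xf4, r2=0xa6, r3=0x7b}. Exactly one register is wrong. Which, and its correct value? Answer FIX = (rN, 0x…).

FIX = (r0, 0x88)

0: ✓ CMP  NZCV=0010
1: · ADDLS
2: · ADDLT
3: · SUBCC
4: ✓ CMP  NZCV=0010
5: ✓ SUBVC  r0←0x88
6: · MOVLE
7: ✓ CMP  NZCV=1001
8: ✓ ADDGE  r1←0xf4
9: · MOVCS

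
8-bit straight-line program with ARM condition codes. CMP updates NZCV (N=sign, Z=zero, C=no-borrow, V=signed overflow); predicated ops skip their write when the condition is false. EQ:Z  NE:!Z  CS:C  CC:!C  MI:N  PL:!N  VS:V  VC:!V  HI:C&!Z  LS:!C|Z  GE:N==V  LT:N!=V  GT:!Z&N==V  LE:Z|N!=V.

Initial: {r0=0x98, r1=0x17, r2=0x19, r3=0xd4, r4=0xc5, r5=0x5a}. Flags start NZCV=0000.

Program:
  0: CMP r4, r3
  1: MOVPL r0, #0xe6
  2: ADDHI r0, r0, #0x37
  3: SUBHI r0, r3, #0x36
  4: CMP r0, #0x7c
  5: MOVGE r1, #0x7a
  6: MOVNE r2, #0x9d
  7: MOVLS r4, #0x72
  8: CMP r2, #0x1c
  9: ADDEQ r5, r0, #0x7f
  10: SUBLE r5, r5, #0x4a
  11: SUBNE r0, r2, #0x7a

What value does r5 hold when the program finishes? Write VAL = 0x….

VAL = 0x10

[0] flags=1000 → (cmp)
[1] flags=1000 PL?F → skip
[2] flags=1000 HI?F → skip
[3] flags=1000 HI?F → skip
[4] flags=0011 → (cmp)
[5] flags=0011 GE?F → skip
[6] flags=0011 NE?T → r2=0x9d
[7] flags=0011 LS?F → skip
[8] flags=1010 → (cmp)
[9] flags=1010 EQ?F → skip
[10] flags=1010 LE?T → r5=0x10
[11] flags=1010 NE?T → r0=0x23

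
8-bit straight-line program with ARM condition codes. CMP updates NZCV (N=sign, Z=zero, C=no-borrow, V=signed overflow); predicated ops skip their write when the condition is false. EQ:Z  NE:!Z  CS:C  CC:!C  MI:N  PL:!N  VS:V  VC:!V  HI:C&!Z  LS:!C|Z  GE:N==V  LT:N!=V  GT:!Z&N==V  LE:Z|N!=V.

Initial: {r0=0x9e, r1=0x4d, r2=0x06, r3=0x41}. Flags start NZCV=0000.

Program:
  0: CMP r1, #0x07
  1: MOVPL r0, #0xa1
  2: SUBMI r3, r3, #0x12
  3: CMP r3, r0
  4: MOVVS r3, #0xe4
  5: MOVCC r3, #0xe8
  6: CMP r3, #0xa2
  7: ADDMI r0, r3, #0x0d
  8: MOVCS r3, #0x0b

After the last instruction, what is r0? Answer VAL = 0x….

[0] flags=0010 → (cmp)
[1] flags=0010 PL?T → r0=0xa1
[2] flags=0010 MI?F → skip
[3] flags=1001 → (cmp)
[4] flags=1001 VS?T → r3=0xe4
[5] flags=1001 CC?T → r3=0xe8
[6] flags=0010 → (cmp)
[7] flags=0010 MI?F → skip
[8] flags=0010 CS?T → r3=0x0b

VAL = 0xa1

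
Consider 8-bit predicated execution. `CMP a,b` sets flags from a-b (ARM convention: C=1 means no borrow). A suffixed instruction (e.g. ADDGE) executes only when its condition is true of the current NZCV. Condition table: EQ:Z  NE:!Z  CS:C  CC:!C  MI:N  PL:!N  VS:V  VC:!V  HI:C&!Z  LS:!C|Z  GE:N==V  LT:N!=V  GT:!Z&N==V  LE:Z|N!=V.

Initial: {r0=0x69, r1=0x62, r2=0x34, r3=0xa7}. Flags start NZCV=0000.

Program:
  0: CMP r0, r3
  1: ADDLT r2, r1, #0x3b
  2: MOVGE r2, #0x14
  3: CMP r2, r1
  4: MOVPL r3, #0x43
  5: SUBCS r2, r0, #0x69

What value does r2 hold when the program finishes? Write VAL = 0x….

[0] flags=1001 → (cmp)
[1] flags=1001 LT?F → skip
[2] flags=1001 GE?T → r2=0x14
[3] flags=1000 → (cmp)
[4] flags=1000 PL?F → skip
[5] flags=1000 CS?F → skip

VAL = 0x14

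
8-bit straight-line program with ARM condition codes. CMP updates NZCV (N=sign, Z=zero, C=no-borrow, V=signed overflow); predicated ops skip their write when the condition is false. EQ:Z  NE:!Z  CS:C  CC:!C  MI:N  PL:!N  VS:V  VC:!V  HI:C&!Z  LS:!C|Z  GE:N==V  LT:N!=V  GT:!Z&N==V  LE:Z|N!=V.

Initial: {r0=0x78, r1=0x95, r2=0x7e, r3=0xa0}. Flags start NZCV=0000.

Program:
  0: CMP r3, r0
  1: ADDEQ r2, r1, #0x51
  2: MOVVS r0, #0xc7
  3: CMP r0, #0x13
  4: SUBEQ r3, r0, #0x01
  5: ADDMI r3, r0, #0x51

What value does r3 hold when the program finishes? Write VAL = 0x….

VAL = 0x18

[0] flags=0011 → (cmp)
[1] flags=0011 EQ?F → skip
[2] flags=0011 VS?T → r0=0xc7
[3] flags=1010 → (cmp)
[4] flags=1010 EQ?F → skip
[5] flags=1010 MI?T → r3=0x18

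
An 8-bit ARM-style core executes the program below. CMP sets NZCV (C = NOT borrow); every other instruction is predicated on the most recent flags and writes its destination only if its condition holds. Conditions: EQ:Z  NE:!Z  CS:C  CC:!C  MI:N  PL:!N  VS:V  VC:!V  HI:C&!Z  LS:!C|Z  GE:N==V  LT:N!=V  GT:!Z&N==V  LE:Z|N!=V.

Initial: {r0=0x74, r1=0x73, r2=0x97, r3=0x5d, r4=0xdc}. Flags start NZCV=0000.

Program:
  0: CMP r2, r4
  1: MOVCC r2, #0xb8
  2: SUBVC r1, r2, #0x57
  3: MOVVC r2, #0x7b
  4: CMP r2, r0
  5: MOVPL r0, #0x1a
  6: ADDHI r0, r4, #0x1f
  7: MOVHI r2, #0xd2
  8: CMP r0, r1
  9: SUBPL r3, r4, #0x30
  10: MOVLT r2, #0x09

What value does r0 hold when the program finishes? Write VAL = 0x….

VAL = 0xfb

0: ✓ CMP  NZCV=1000
1: ✓ MOVCC  r2←0xb8
2: ✓ SUBVC  r1←0x61
3: ✓ MOVVC  r2←0x7b
4: ✓ CMP  NZCV=0010
5: ✓ MOVPL  r0←0x1a
6: ✓ ADDHI  r0←0xfb
7: ✓ MOVHI  r2←0xd2
8: ✓ CMP  NZCV=1010
9: · SUBPL
10: ✓ MOVLT  r2←0x09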